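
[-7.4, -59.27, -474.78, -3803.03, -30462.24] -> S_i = -7.40*8.01^i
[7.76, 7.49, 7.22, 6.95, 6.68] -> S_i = 7.76 + -0.27*i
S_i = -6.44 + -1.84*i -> [-6.44, -8.28, -10.12, -11.96, -13.8]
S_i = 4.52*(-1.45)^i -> [4.52, -6.55, 9.5, -13.78, 19.98]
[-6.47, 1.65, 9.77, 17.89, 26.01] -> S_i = -6.47 + 8.12*i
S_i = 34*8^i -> [34, 272, 2176, 17408, 139264]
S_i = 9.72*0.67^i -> [9.72, 6.51, 4.36, 2.92, 1.96]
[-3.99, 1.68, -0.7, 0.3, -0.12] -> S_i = -3.99*(-0.42)^i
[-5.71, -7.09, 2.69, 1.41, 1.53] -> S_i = Random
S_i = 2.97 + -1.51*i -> [2.97, 1.46, -0.05, -1.56, -3.07]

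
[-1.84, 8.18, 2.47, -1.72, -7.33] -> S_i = Random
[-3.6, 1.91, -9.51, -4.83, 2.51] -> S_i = Random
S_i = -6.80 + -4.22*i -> [-6.8, -11.02, -15.24, -19.46, -23.68]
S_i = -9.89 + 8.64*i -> [-9.89, -1.25, 7.39, 16.03, 24.67]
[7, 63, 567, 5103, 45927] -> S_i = 7*9^i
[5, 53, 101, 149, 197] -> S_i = 5 + 48*i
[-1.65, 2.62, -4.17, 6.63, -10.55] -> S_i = -1.65*(-1.59)^i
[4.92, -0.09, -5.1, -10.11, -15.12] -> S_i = 4.92 + -5.01*i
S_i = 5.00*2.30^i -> [5.0, 11.5, 26.45, 60.83, 139.92]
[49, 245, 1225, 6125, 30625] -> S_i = 49*5^i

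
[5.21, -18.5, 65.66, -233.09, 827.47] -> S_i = 5.21*(-3.55)^i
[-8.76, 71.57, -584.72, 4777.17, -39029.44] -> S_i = -8.76*(-8.17)^i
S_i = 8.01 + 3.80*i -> [8.01, 11.81, 15.61, 19.41, 23.21]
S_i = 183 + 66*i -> [183, 249, 315, 381, 447]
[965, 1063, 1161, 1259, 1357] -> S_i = 965 + 98*i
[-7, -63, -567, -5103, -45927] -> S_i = -7*9^i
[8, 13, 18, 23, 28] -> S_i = 8 + 5*i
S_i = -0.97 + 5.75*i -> [-0.97, 4.78, 10.53, 16.28, 22.03]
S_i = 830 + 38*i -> [830, 868, 906, 944, 982]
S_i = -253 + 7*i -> [-253, -246, -239, -232, -225]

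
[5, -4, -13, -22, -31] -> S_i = 5 + -9*i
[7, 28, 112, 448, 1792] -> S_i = 7*4^i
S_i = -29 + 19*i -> [-29, -10, 9, 28, 47]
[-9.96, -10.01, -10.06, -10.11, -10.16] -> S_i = -9.96 + -0.05*i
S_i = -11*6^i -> [-11, -66, -396, -2376, -14256]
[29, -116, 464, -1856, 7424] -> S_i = 29*-4^i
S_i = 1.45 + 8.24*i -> [1.45, 9.69, 17.93, 26.17, 34.41]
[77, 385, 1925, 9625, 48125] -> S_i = 77*5^i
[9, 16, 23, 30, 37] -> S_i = 9 + 7*i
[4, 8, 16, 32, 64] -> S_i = 4*2^i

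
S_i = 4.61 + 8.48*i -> [4.61, 13.09, 21.57, 30.05, 38.53]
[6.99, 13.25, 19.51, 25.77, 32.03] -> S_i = 6.99 + 6.26*i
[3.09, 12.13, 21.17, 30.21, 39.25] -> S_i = 3.09 + 9.04*i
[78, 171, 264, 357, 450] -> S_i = 78 + 93*i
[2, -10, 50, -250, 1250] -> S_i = 2*-5^i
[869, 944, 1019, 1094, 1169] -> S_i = 869 + 75*i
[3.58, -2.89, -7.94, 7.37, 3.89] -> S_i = Random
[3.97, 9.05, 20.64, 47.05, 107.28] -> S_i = 3.97*2.28^i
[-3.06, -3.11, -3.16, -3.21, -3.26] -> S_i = -3.06 + -0.05*i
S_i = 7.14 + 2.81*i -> [7.14, 9.95, 12.76, 15.57, 18.38]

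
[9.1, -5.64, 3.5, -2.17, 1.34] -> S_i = 9.10*(-0.62)^i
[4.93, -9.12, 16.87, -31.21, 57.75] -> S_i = 4.93*(-1.85)^i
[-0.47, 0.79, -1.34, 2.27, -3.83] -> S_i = -0.47*(-1.69)^i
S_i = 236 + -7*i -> [236, 229, 222, 215, 208]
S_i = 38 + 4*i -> [38, 42, 46, 50, 54]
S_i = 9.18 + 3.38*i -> [9.18, 12.56, 15.94, 19.32, 22.7]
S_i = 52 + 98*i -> [52, 150, 248, 346, 444]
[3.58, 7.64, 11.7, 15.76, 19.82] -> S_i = 3.58 + 4.06*i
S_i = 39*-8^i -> [39, -312, 2496, -19968, 159744]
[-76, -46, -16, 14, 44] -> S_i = -76 + 30*i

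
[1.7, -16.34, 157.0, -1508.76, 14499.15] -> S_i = 1.70*(-9.61)^i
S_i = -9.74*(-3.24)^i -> [-9.74, 31.56, -102.25, 331.28, -1073.34]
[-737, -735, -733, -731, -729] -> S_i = -737 + 2*i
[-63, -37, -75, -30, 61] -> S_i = Random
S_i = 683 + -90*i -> [683, 593, 503, 413, 323]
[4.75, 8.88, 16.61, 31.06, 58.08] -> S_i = 4.75*1.87^i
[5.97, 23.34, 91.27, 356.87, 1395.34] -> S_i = 5.97*3.91^i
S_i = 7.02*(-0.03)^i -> [7.02, -0.21, 0.01, -0.0, 0.0]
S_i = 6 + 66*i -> [6, 72, 138, 204, 270]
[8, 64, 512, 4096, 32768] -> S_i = 8*8^i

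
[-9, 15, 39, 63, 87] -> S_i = -9 + 24*i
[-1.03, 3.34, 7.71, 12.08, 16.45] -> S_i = -1.03 + 4.37*i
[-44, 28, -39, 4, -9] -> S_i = Random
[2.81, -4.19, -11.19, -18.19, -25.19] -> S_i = 2.81 + -7.00*i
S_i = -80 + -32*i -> [-80, -112, -144, -176, -208]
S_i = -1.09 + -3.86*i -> [-1.09, -4.95, -8.81, -12.67, -16.53]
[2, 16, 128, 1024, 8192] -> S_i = 2*8^i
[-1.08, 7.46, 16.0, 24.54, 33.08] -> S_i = -1.08 + 8.54*i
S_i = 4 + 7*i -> [4, 11, 18, 25, 32]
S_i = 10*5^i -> [10, 50, 250, 1250, 6250]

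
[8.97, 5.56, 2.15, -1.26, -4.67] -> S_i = 8.97 + -3.41*i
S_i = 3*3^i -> [3, 9, 27, 81, 243]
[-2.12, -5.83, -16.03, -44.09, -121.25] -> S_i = -2.12*2.75^i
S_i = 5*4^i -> [5, 20, 80, 320, 1280]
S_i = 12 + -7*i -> [12, 5, -2, -9, -16]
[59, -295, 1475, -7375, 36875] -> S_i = 59*-5^i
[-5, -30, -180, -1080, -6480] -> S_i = -5*6^i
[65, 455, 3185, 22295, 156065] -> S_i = 65*7^i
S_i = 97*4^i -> [97, 388, 1552, 6208, 24832]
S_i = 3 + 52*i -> [3, 55, 107, 159, 211]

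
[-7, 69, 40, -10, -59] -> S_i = Random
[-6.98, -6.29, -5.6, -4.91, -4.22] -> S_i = -6.98 + 0.69*i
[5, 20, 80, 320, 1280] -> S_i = 5*4^i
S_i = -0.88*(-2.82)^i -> [-0.88, 2.48, -7.0, 19.73, -55.65]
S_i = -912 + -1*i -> [-912, -913, -914, -915, -916]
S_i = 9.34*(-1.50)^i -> [9.34, -14.01, 21.02, -31.52, 47.28]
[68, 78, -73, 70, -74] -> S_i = Random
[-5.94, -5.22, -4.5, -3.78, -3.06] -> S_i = -5.94 + 0.72*i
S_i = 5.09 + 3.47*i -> [5.09, 8.56, 12.03, 15.5, 18.97]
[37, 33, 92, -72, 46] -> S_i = Random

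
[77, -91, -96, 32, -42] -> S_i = Random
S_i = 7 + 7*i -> [7, 14, 21, 28, 35]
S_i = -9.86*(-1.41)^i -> [-9.86, 13.9, -19.6, 27.64, -38.97]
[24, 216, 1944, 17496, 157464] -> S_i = 24*9^i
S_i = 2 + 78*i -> [2, 80, 158, 236, 314]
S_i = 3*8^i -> [3, 24, 192, 1536, 12288]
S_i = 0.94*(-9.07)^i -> [0.94, -8.53, 77.33, -701.37, 6361.46]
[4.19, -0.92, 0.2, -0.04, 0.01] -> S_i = 4.19*(-0.22)^i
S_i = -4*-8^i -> [-4, 32, -256, 2048, -16384]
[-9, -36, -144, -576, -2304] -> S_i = -9*4^i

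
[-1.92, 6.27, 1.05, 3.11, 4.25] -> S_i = Random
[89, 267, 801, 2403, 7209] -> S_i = 89*3^i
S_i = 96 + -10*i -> [96, 86, 76, 66, 56]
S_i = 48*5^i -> [48, 240, 1200, 6000, 30000]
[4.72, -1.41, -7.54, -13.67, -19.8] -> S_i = 4.72 + -6.13*i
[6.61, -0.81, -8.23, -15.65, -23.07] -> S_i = 6.61 + -7.42*i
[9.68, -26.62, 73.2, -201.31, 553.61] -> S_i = 9.68*(-2.75)^i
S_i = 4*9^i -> [4, 36, 324, 2916, 26244]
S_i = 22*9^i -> [22, 198, 1782, 16038, 144342]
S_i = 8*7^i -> [8, 56, 392, 2744, 19208]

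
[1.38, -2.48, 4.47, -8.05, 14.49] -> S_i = 1.38*(-1.80)^i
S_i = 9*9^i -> [9, 81, 729, 6561, 59049]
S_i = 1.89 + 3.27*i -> [1.89, 5.16, 8.43, 11.7, 14.97]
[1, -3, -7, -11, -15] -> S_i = 1 + -4*i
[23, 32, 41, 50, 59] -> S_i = 23 + 9*i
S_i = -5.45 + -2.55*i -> [-5.45, -8.0, -10.55, -13.1, -15.65]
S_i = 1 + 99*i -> [1, 100, 199, 298, 397]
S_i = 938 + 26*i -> [938, 964, 990, 1016, 1042]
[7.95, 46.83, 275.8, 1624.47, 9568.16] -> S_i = 7.95*5.89^i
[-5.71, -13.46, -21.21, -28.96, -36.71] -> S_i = -5.71 + -7.75*i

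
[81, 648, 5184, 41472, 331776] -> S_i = 81*8^i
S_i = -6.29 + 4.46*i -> [-6.29, -1.83, 2.63, 7.09, 11.55]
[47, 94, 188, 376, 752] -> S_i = 47*2^i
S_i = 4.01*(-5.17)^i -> [4.01, -20.73, 107.18, -554.14, 2864.88]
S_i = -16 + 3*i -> [-16, -13, -10, -7, -4]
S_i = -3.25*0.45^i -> [-3.25, -1.46, -0.66, -0.3, -0.13]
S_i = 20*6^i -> [20, 120, 720, 4320, 25920]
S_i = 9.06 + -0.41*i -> [9.06, 8.65, 8.24, 7.83, 7.42]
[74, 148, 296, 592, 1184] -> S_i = 74*2^i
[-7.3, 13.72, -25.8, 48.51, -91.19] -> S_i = -7.30*(-1.88)^i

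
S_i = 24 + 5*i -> [24, 29, 34, 39, 44]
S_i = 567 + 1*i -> [567, 568, 569, 570, 571]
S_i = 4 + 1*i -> [4, 5, 6, 7, 8]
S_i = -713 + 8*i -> [-713, -705, -697, -689, -681]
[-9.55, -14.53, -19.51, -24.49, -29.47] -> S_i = -9.55 + -4.98*i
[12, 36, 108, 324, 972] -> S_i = 12*3^i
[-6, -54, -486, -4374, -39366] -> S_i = -6*9^i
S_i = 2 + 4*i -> [2, 6, 10, 14, 18]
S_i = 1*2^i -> [1, 2, 4, 8, 16]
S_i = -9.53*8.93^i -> [-9.53, -85.1, -759.97, -6786.52, -60603.64]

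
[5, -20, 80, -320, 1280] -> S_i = 5*-4^i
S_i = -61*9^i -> [-61, -549, -4941, -44469, -400221]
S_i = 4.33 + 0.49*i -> [4.33, 4.82, 5.31, 5.8, 6.29]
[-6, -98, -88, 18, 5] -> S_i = Random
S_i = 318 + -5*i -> [318, 313, 308, 303, 298]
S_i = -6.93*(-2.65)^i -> [-6.93, 18.36, -48.67, 128.96, -341.76]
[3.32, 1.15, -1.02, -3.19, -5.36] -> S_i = 3.32 + -2.17*i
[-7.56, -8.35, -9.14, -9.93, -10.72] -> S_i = -7.56 + -0.79*i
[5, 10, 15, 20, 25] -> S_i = 5 + 5*i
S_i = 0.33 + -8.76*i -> [0.33, -8.43, -17.19, -25.95, -34.71]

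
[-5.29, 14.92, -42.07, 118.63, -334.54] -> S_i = -5.29*(-2.82)^i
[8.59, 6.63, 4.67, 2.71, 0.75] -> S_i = 8.59 + -1.96*i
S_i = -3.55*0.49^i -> [-3.55, -1.74, -0.85, -0.42, -0.2]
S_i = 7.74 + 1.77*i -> [7.74, 9.51, 11.28, 13.05, 14.82]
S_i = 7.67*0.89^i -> [7.67, 6.83, 6.08, 5.41, 4.81]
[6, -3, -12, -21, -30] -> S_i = 6 + -9*i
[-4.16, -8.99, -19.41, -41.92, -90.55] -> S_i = -4.16*2.16^i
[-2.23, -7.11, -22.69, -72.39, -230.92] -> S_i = -2.23*3.19^i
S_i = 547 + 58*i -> [547, 605, 663, 721, 779]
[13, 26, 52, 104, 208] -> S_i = 13*2^i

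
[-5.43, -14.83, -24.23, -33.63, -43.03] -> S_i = -5.43 + -9.40*i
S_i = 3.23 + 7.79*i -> [3.23, 11.02, 18.81, 26.6, 34.39]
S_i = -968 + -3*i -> [-968, -971, -974, -977, -980]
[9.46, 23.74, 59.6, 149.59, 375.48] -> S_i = 9.46*2.51^i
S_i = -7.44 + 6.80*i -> [-7.44, -0.64, 6.16, 12.96, 19.76]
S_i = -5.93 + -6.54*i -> [-5.93, -12.47, -19.01, -25.55, -32.09]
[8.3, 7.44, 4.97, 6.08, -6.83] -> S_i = Random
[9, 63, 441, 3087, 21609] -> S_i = 9*7^i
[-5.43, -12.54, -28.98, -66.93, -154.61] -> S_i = -5.43*2.31^i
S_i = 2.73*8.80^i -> [2.73, 24.02, 211.41, 1860.42, 16371.68]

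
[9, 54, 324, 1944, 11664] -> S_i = 9*6^i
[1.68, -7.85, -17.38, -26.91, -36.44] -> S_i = 1.68 + -9.53*i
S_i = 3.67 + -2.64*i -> [3.67, 1.03, -1.61, -4.25, -6.89]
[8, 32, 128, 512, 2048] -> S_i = 8*4^i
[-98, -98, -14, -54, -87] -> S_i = Random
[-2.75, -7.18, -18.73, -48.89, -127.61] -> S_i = -2.75*2.61^i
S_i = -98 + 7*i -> [-98, -91, -84, -77, -70]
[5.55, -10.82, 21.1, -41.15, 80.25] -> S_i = 5.55*(-1.95)^i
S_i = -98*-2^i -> [-98, 196, -392, 784, -1568]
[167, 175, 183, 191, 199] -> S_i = 167 + 8*i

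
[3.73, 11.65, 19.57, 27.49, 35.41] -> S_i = 3.73 + 7.92*i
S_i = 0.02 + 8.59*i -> [0.02, 8.61, 17.2, 25.79, 34.38]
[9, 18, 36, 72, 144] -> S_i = 9*2^i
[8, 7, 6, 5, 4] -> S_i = 8 + -1*i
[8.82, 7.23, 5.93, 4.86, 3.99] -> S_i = 8.82*0.82^i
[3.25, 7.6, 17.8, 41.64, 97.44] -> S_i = 3.25*2.34^i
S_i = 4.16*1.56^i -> [4.16, 6.49, 10.12, 15.79, 24.64]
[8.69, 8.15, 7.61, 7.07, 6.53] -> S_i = 8.69 + -0.54*i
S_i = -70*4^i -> [-70, -280, -1120, -4480, -17920]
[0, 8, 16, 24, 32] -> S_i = 0 + 8*i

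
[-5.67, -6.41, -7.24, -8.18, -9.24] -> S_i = -5.67*1.13^i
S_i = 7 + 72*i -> [7, 79, 151, 223, 295]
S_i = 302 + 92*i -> [302, 394, 486, 578, 670]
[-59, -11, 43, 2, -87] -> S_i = Random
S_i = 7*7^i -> [7, 49, 343, 2401, 16807]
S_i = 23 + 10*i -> [23, 33, 43, 53, 63]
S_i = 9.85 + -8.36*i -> [9.85, 1.49, -6.87, -15.23, -23.59]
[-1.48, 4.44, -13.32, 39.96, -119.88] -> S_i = -1.48*(-3.00)^i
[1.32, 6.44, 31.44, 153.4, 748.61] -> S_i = 1.32*4.88^i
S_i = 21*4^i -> [21, 84, 336, 1344, 5376]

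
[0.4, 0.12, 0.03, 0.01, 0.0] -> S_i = 0.40*0.29^i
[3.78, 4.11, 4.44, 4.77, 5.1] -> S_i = 3.78 + 0.33*i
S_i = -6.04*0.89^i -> [-6.04, -5.38, -4.78, -4.26, -3.79]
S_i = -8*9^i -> [-8, -72, -648, -5832, -52488]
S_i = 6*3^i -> [6, 18, 54, 162, 486]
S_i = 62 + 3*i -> [62, 65, 68, 71, 74]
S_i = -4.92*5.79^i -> [-4.92, -28.49, -164.94, -954.99, -5529.42]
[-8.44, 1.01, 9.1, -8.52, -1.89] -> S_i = Random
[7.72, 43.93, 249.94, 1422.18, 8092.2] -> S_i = 7.72*5.69^i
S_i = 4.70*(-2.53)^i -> [4.7, -11.89, 30.08, -76.11, 192.57]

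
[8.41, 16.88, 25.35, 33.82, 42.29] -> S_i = 8.41 + 8.47*i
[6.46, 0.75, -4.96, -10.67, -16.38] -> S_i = 6.46 + -5.71*i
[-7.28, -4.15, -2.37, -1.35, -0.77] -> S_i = -7.28*0.57^i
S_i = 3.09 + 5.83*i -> [3.09, 8.92, 14.75, 20.58, 26.41]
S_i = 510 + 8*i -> [510, 518, 526, 534, 542]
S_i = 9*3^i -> [9, 27, 81, 243, 729]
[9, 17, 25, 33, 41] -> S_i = 9 + 8*i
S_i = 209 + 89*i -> [209, 298, 387, 476, 565]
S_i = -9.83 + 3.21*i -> [-9.83, -6.62, -3.41, -0.2, 3.01]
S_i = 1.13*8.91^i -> [1.13, 10.07, 89.71, 799.3, 7121.79]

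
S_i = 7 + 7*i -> [7, 14, 21, 28, 35]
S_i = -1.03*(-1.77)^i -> [-1.03, 1.82, -3.23, 5.71, -10.11]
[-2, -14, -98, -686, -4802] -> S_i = -2*7^i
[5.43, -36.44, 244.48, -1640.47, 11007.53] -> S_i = 5.43*(-6.71)^i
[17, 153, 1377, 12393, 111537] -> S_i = 17*9^i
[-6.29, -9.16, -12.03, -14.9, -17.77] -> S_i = -6.29 + -2.87*i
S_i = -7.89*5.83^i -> [-7.89, -46.0, -268.17, -1563.45, -9114.89]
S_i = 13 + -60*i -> [13, -47, -107, -167, -227]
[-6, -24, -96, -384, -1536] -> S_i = -6*4^i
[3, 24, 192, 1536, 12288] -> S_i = 3*8^i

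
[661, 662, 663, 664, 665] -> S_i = 661 + 1*i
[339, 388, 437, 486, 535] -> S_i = 339 + 49*i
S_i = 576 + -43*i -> [576, 533, 490, 447, 404]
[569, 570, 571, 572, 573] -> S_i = 569 + 1*i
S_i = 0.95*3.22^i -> [0.95, 3.06, 9.85, 31.72, 102.13]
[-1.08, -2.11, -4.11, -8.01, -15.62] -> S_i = -1.08*1.95^i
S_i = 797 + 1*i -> [797, 798, 799, 800, 801]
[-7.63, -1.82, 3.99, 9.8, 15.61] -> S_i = -7.63 + 5.81*i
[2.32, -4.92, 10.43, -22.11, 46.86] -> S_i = 2.32*(-2.12)^i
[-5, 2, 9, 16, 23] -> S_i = -5 + 7*i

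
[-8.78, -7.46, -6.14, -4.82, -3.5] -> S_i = -8.78 + 1.32*i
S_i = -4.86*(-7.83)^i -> [-4.86, 38.05, -297.96, 2333.04, -18267.68]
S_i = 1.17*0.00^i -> [1.17, 0.0, 0.0, 0.0, 0.0]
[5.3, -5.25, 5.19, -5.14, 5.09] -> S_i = 5.30*(-0.99)^i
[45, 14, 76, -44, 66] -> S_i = Random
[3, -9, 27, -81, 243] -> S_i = 3*-3^i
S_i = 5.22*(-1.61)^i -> [5.22, -8.4, 13.53, -21.78, 35.07]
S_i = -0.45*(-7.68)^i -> [-0.45, 3.46, -26.54, 203.84, -1565.52]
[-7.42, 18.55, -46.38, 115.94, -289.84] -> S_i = -7.42*(-2.50)^i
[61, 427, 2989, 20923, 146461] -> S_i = 61*7^i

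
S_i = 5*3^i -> [5, 15, 45, 135, 405]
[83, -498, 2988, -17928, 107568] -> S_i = 83*-6^i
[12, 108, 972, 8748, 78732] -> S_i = 12*9^i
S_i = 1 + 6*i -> [1, 7, 13, 19, 25]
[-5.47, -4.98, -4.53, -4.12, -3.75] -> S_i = -5.47*0.91^i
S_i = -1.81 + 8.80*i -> [-1.81, 6.99, 15.79, 24.59, 33.39]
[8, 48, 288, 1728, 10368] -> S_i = 8*6^i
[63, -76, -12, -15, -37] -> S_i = Random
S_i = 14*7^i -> [14, 98, 686, 4802, 33614]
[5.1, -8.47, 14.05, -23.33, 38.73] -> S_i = 5.10*(-1.66)^i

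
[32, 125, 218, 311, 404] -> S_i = 32 + 93*i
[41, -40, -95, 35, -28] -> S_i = Random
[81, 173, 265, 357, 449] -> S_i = 81 + 92*i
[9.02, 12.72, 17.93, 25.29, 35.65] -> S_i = 9.02*1.41^i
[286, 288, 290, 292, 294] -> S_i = 286 + 2*i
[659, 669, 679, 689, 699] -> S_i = 659 + 10*i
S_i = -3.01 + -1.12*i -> [-3.01, -4.13, -5.25, -6.37, -7.49]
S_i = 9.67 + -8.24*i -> [9.67, 1.43, -6.81, -15.05, -23.29]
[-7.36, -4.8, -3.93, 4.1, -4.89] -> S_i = Random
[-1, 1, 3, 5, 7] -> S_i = -1 + 2*i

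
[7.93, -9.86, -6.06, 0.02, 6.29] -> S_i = Random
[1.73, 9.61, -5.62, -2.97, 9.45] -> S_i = Random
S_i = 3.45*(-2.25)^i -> [3.45, -7.76, 17.47, -39.3, 88.42]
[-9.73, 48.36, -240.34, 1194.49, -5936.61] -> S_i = -9.73*(-4.97)^i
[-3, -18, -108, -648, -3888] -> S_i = -3*6^i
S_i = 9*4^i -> [9, 36, 144, 576, 2304]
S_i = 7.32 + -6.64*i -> [7.32, 0.68, -5.96, -12.6, -19.24]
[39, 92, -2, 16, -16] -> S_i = Random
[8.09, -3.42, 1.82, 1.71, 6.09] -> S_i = Random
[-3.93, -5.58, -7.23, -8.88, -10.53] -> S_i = -3.93 + -1.65*i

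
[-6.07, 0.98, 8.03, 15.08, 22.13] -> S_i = -6.07 + 7.05*i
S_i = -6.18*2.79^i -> [-6.18, -17.24, -48.11, -134.22, -374.46]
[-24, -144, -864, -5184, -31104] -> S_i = -24*6^i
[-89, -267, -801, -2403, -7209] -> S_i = -89*3^i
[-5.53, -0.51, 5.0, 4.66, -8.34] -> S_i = Random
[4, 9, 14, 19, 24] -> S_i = 4 + 5*i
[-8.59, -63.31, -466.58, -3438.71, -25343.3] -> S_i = -8.59*7.37^i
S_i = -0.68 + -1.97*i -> [-0.68, -2.65, -4.62, -6.59, -8.56]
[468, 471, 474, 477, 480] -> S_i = 468 + 3*i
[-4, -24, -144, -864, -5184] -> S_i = -4*6^i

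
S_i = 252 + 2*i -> [252, 254, 256, 258, 260]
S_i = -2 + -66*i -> [-2, -68, -134, -200, -266]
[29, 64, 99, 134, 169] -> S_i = 29 + 35*i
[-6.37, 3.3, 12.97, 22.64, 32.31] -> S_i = -6.37 + 9.67*i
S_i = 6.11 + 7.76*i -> [6.11, 13.87, 21.63, 29.39, 37.15]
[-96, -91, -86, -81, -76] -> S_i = -96 + 5*i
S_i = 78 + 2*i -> [78, 80, 82, 84, 86]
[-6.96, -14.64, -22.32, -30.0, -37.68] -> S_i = -6.96 + -7.68*i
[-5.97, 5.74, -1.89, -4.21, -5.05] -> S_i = Random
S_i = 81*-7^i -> [81, -567, 3969, -27783, 194481]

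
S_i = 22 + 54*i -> [22, 76, 130, 184, 238]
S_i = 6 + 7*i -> [6, 13, 20, 27, 34]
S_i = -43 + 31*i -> [-43, -12, 19, 50, 81]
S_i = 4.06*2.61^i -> [4.06, 10.6, 27.66, 72.19, 188.4]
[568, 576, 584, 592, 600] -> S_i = 568 + 8*i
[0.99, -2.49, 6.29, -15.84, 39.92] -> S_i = 0.99*(-2.52)^i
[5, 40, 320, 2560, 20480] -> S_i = 5*8^i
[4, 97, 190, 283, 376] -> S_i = 4 + 93*i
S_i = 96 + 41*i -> [96, 137, 178, 219, 260]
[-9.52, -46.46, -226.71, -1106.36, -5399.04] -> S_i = -9.52*4.88^i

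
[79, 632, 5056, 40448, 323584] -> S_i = 79*8^i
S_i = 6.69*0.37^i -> [6.69, 2.48, 0.92, 0.34, 0.13]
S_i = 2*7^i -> [2, 14, 98, 686, 4802]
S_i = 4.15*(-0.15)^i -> [4.15, -0.62, 0.09, -0.01, 0.0]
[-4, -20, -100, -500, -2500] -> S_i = -4*5^i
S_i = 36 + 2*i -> [36, 38, 40, 42, 44]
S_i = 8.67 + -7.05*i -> [8.67, 1.62, -5.43, -12.48, -19.53]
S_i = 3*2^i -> [3, 6, 12, 24, 48]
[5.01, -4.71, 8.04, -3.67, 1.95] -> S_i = Random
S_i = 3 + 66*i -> [3, 69, 135, 201, 267]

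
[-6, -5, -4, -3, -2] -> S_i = -6 + 1*i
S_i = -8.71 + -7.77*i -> [-8.71, -16.48, -24.25, -32.02, -39.79]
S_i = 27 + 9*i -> [27, 36, 45, 54, 63]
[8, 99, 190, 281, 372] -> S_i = 8 + 91*i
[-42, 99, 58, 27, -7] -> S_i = Random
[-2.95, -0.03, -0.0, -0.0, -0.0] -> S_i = -2.95*0.01^i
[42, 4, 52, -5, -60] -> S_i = Random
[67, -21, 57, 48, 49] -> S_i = Random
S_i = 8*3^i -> [8, 24, 72, 216, 648]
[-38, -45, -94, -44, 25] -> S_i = Random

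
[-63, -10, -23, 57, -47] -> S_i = Random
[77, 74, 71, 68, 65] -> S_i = 77 + -3*i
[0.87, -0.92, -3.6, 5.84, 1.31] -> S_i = Random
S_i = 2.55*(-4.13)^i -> [2.55, -10.53, 43.5, -179.63, 741.89]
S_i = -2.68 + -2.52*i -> [-2.68, -5.2, -7.72, -10.24, -12.76]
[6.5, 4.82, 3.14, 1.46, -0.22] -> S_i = 6.50 + -1.68*i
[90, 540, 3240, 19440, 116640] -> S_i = 90*6^i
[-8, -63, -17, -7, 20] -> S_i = Random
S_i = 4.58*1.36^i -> [4.58, 6.23, 8.47, 11.52, 15.67]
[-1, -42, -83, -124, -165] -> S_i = -1 + -41*i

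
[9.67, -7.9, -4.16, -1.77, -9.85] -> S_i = Random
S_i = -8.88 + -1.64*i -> [-8.88, -10.52, -12.16, -13.8, -15.44]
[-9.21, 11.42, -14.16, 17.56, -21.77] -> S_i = -9.21*(-1.24)^i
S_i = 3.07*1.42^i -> [3.07, 4.36, 6.19, 8.79, 12.48]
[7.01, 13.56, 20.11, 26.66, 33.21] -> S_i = 7.01 + 6.55*i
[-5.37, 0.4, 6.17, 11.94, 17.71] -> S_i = -5.37 + 5.77*i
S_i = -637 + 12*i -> [-637, -625, -613, -601, -589]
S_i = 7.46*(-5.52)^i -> [7.46, -41.18, 227.31, -1254.75, 6926.2]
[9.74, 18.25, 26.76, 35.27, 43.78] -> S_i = 9.74 + 8.51*i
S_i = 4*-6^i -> [4, -24, 144, -864, 5184]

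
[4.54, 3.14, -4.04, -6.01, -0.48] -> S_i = Random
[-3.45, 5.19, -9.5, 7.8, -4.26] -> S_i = Random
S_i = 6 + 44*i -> [6, 50, 94, 138, 182]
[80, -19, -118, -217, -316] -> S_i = 80 + -99*i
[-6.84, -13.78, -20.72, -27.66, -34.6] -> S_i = -6.84 + -6.94*i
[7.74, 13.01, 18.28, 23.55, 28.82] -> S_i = 7.74 + 5.27*i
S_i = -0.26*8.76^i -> [-0.26, -2.28, -19.95, -174.78, -1531.05]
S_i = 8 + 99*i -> [8, 107, 206, 305, 404]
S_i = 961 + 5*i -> [961, 966, 971, 976, 981]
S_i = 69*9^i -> [69, 621, 5589, 50301, 452709]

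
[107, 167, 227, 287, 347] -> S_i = 107 + 60*i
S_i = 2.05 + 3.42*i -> [2.05, 5.47, 8.89, 12.31, 15.73]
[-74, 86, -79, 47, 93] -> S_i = Random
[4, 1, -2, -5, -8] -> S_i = 4 + -3*i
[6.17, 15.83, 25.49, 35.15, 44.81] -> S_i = 6.17 + 9.66*i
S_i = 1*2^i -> [1, 2, 4, 8, 16]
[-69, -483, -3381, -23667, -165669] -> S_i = -69*7^i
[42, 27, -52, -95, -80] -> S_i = Random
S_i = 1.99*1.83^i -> [1.99, 3.64, 6.66, 12.2, 22.32]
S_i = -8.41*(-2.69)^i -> [-8.41, 22.62, -60.86, 163.7, -440.36]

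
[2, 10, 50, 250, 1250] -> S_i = 2*5^i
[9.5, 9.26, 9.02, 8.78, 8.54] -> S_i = 9.50 + -0.24*i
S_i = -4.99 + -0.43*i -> [-4.99, -5.42, -5.85, -6.28, -6.71]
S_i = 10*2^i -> [10, 20, 40, 80, 160]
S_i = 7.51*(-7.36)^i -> [7.51, -55.27, 406.81, -2994.15, 22036.94]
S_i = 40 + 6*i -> [40, 46, 52, 58, 64]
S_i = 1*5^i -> [1, 5, 25, 125, 625]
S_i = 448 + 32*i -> [448, 480, 512, 544, 576]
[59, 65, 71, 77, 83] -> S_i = 59 + 6*i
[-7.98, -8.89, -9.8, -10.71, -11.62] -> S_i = -7.98 + -0.91*i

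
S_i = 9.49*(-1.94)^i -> [9.49, -18.41, 35.72, -69.29, 134.42]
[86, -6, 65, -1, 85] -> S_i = Random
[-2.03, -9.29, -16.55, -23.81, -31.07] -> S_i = -2.03 + -7.26*i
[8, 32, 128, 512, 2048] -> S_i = 8*4^i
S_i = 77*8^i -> [77, 616, 4928, 39424, 315392]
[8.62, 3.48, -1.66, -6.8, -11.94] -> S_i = 8.62 + -5.14*i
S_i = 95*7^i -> [95, 665, 4655, 32585, 228095]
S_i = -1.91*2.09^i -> [-1.91, -3.99, -8.34, -17.44, -36.44]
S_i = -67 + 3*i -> [-67, -64, -61, -58, -55]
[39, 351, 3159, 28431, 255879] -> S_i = 39*9^i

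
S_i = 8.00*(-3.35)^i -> [8.0, -26.8, 89.78, -300.76, 1007.56]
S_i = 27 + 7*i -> [27, 34, 41, 48, 55]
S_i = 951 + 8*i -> [951, 959, 967, 975, 983]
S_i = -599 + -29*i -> [-599, -628, -657, -686, -715]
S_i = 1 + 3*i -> [1, 4, 7, 10, 13]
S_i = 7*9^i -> [7, 63, 567, 5103, 45927]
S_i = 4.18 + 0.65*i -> [4.18, 4.83, 5.48, 6.13, 6.78]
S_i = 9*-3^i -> [9, -27, 81, -243, 729]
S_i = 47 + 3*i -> [47, 50, 53, 56, 59]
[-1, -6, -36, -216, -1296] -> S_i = -1*6^i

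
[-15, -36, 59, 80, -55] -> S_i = Random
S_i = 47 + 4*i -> [47, 51, 55, 59, 63]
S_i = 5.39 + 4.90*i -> [5.39, 10.29, 15.19, 20.09, 24.99]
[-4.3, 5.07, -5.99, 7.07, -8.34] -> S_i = -4.30*(-1.18)^i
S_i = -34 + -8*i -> [-34, -42, -50, -58, -66]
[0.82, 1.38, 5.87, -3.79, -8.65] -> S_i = Random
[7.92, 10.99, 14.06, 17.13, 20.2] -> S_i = 7.92 + 3.07*i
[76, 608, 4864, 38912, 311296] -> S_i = 76*8^i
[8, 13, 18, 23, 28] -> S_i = 8 + 5*i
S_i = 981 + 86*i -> [981, 1067, 1153, 1239, 1325]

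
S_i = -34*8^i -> [-34, -272, -2176, -17408, -139264]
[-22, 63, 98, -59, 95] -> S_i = Random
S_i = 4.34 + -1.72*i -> [4.34, 2.62, 0.9, -0.82, -2.54]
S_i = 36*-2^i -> [36, -72, 144, -288, 576]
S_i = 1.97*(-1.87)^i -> [1.97, -3.68, 6.89, -12.88, 24.09]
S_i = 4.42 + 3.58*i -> [4.42, 8.0, 11.58, 15.16, 18.74]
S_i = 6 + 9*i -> [6, 15, 24, 33, 42]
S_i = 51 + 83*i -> [51, 134, 217, 300, 383]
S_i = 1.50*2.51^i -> [1.5, 3.76, 9.45, 23.72, 59.54]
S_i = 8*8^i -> [8, 64, 512, 4096, 32768]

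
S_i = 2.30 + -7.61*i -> [2.3, -5.31, -12.92, -20.53, -28.14]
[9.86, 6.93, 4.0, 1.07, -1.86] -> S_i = 9.86 + -2.93*i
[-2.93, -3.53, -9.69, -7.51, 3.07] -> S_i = Random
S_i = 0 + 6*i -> [0, 6, 12, 18, 24]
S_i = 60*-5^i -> [60, -300, 1500, -7500, 37500]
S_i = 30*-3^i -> [30, -90, 270, -810, 2430]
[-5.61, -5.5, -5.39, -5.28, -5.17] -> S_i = -5.61*0.98^i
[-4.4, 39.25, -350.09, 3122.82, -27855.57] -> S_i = -4.40*(-8.92)^i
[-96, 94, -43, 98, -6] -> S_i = Random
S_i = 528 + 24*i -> [528, 552, 576, 600, 624]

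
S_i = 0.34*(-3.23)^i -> [0.34, -1.1, 3.55, -11.46, 37.01]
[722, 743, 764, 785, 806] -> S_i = 722 + 21*i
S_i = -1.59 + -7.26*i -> [-1.59, -8.85, -16.11, -23.37, -30.63]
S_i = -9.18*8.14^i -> [-9.18, -74.73, -608.26, -4951.26, -40303.27]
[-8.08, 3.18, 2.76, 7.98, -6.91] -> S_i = Random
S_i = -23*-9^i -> [-23, 207, -1863, 16767, -150903]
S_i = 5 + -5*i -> [5, 0, -5, -10, -15]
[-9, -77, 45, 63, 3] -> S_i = Random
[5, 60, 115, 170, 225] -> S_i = 5 + 55*i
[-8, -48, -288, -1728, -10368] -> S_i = -8*6^i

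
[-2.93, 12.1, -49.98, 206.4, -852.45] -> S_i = -2.93*(-4.13)^i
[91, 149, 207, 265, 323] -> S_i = 91 + 58*i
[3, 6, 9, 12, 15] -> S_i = 3 + 3*i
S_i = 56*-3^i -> [56, -168, 504, -1512, 4536]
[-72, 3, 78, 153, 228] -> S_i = -72 + 75*i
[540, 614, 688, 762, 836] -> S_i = 540 + 74*i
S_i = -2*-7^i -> [-2, 14, -98, 686, -4802]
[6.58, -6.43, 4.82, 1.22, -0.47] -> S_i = Random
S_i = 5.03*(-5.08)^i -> [5.03, -25.55, 129.81, -659.42, 3349.83]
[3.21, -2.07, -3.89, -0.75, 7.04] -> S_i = Random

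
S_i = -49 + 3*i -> [-49, -46, -43, -40, -37]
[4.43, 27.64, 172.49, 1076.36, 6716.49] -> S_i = 4.43*6.24^i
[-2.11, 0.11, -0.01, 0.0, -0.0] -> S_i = -2.11*(-0.05)^i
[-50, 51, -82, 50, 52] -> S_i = Random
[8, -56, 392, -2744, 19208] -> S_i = 8*-7^i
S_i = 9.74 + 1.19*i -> [9.74, 10.93, 12.12, 13.31, 14.5]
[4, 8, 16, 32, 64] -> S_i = 4*2^i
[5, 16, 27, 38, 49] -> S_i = 5 + 11*i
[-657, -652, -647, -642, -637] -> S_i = -657 + 5*i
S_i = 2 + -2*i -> [2, 0, -2, -4, -6]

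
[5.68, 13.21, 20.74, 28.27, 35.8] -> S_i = 5.68 + 7.53*i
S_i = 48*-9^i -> [48, -432, 3888, -34992, 314928]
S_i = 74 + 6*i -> [74, 80, 86, 92, 98]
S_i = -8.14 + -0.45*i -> [-8.14, -8.59, -9.04, -9.49, -9.94]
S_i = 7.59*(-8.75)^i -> [7.59, -66.41, 581.11, -5084.71, 44491.19]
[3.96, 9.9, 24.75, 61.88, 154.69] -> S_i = 3.96*2.50^i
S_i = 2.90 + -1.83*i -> [2.9, 1.07, -0.76, -2.59, -4.42]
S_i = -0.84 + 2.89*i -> [-0.84, 2.05, 4.94, 7.83, 10.72]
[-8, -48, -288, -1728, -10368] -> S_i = -8*6^i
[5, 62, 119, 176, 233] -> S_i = 5 + 57*i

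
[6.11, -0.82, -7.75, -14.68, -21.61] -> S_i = 6.11 + -6.93*i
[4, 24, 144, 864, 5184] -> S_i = 4*6^i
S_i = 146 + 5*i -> [146, 151, 156, 161, 166]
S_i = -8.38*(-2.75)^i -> [-8.38, 23.04, -63.37, 174.28, -479.26]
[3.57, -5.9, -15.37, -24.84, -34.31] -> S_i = 3.57 + -9.47*i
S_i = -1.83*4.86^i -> [-1.83, -8.89, -43.22, -210.07, -1020.93]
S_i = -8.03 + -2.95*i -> [-8.03, -10.98, -13.93, -16.88, -19.83]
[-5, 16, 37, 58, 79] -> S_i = -5 + 21*i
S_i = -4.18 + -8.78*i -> [-4.18, -12.96, -21.74, -30.52, -39.3]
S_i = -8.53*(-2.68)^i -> [-8.53, 22.86, -61.27, 164.19, -440.04]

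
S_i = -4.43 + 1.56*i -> [-4.43, -2.87, -1.31, 0.25, 1.81]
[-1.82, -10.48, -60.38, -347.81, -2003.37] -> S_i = -1.82*5.76^i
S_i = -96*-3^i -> [-96, 288, -864, 2592, -7776]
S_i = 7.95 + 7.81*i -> [7.95, 15.76, 23.57, 31.38, 39.19]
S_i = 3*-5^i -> [3, -15, 75, -375, 1875]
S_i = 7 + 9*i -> [7, 16, 25, 34, 43]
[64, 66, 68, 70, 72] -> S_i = 64 + 2*i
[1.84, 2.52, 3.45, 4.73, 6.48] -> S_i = 1.84*1.37^i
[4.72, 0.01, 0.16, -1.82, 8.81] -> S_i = Random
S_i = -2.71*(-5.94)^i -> [-2.71, 16.1, -95.62, 567.97, -3373.77]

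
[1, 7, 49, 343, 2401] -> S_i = 1*7^i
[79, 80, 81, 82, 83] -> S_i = 79 + 1*i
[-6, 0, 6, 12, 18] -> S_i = -6 + 6*i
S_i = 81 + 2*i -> [81, 83, 85, 87, 89]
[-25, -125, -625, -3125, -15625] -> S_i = -25*5^i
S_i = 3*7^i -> [3, 21, 147, 1029, 7203]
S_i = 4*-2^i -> [4, -8, 16, -32, 64]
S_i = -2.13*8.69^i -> [-2.13, -18.51, -160.85, -1397.78, -12146.71]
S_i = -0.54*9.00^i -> [-0.54, -4.86, -43.74, -393.66, -3542.94]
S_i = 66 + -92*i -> [66, -26, -118, -210, -302]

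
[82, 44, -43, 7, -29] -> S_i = Random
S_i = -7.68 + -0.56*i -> [-7.68, -8.24, -8.8, -9.36, -9.92]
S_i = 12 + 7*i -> [12, 19, 26, 33, 40]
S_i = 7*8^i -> [7, 56, 448, 3584, 28672]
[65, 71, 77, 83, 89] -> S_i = 65 + 6*i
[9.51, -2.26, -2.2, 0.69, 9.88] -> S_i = Random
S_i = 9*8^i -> [9, 72, 576, 4608, 36864]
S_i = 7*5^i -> [7, 35, 175, 875, 4375]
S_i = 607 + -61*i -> [607, 546, 485, 424, 363]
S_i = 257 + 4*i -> [257, 261, 265, 269, 273]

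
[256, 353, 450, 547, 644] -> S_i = 256 + 97*i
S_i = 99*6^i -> [99, 594, 3564, 21384, 128304]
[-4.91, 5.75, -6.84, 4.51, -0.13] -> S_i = Random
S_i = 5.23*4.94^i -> [5.23, 25.84, 127.63, 630.5, 3114.65]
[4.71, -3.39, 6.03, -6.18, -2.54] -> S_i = Random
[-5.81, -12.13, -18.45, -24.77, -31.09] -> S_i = -5.81 + -6.32*i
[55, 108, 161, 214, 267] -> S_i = 55 + 53*i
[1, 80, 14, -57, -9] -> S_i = Random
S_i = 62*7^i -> [62, 434, 3038, 21266, 148862]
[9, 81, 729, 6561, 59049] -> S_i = 9*9^i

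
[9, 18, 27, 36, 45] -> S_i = 9 + 9*i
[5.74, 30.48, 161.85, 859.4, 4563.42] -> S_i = 5.74*5.31^i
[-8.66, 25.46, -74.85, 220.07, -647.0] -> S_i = -8.66*(-2.94)^i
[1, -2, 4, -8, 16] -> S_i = 1*-2^i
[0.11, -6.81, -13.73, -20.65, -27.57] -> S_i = 0.11 + -6.92*i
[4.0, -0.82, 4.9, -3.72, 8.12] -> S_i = Random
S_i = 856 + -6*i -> [856, 850, 844, 838, 832]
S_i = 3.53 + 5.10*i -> [3.53, 8.63, 13.73, 18.83, 23.93]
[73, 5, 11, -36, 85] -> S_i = Random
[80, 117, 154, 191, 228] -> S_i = 80 + 37*i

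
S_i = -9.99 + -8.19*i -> [-9.99, -18.18, -26.37, -34.56, -42.75]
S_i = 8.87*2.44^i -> [8.87, 21.64, 52.81, 128.85, 314.4]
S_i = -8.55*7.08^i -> [-8.55, -60.53, -428.58, -3034.35, -21483.21]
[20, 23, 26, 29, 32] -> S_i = 20 + 3*i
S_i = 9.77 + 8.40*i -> [9.77, 18.17, 26.57, 34.97, 43.37]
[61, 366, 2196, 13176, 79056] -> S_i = 61*6^i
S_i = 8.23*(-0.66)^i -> [8.23, -5.43, 3.58, -2.37, 1.56]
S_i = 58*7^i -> [58, 406, 2842, 19894, 139258]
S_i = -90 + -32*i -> [-90, -122, -154, -186, -218]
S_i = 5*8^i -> [5, 40, 320, 2560, 20480]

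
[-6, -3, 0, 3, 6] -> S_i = -6 + 3*i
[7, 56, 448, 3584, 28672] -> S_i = 7*8^i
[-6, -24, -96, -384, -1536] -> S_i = -6*4^i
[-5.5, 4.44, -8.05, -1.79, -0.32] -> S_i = Random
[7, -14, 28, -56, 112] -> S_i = 7*-2^i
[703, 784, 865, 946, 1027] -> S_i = 703 + 81*i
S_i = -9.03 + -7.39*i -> [-9.03, -16.42, -23.81, -31.2, -38.59]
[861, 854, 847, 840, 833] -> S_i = 861 + -7*i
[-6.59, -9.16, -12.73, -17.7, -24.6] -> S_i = -6.59*1.39^i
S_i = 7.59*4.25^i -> [7.59, 32.26, 137.09, 582.65, 2476.27]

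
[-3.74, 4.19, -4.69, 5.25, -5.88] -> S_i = -3.74*(-1.12)^i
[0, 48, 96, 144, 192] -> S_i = 0 + 48*i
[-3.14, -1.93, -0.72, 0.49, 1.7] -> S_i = -3.14 + 1.21*i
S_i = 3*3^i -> [3, 9, 27, 81, 243]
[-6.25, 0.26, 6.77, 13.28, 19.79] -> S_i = -6.25 + 6.51*i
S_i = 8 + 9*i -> [8, 17, 26, 35, 44]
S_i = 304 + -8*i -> [304, 296, 288, 280, 272]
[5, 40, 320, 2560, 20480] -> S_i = 5*8^i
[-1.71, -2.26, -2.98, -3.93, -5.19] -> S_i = -1.71*1.32^i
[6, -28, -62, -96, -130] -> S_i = 6 + -34*i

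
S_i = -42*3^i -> [-42, -126, -378, -1134, -3402]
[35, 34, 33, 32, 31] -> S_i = 35 + -1*i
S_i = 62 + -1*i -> [62, 61, 60, 59, 58]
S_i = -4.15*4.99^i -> [-4.15, -20.71, -103.34, -515.64, -2573.06]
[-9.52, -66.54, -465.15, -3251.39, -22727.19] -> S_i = -9.52*6.99^i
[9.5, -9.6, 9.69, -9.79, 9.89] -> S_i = 9.50*(-1.01)^i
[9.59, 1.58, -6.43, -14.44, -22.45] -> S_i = 9.59 + -8.01*i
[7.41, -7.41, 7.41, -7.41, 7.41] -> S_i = 7.41*(-1.00)^i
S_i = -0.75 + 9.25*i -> [-0.75, 8.5, 17.75, 27.0, 36.25]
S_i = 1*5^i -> [1, 5, 25, 125, 625]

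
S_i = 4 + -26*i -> [4, -22, -48, -74, -100]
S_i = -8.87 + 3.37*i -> [-8.87, -5.5, -2.13, 1.24, 4.61]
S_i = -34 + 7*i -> [-34, -27, -20, -13, -6]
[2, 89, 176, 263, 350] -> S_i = 2 + 87*i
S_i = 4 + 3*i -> [4, 7, 10, 13, 16]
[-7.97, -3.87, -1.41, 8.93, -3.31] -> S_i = Random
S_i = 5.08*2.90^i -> [5.08, 14.73, 42.72, 123.9, 359.3]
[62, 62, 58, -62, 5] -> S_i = Random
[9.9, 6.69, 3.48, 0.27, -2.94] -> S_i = 9.90 + -3.21*i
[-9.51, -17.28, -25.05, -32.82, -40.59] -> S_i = -9.51 + -7.77*i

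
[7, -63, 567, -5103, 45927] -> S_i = 7*-9^i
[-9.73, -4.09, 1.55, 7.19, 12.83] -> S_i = -9.73 + 5.64*i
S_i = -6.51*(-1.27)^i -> [-6.51, 8.27, -10.5, 13.33, -16.94]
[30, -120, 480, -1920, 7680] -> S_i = 30*-4^i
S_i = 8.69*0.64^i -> [8.69, 5.56, 3.56, 2.28, 1.46]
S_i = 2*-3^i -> [2, -6, 18, -54, 162]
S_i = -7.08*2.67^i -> [-7.08, -18.9, -50.47, -134.76, -359.81]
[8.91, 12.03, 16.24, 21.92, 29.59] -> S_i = 8.91*1.35^i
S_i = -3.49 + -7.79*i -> [-3.49, -11.28, -19.07, -26.86, -34.65]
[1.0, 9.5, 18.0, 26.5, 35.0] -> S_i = 1.00 + 8.50*i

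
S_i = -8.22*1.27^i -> [-8.22, -10.44, -13.26, -16.84, -21.38]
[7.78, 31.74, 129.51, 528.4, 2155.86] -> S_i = 7.78*4.08^i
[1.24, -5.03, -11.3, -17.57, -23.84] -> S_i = 1.24 + -6.27*i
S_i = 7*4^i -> [7, 28, 112, 448, 1792]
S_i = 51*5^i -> [51, 255, 1275, 6375, 31875]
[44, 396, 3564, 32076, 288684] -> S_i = 44*9^i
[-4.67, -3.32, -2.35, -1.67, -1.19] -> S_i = -4.67*0.71^i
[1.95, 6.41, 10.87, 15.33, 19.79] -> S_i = 1.95 + 4.46*i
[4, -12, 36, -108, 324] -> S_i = 4*-3^i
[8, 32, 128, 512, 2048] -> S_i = 8*4^i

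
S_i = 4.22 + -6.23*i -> [4.22, -2.01, -8.24, -14.47, -20.7]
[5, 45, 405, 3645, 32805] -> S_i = 5*9^i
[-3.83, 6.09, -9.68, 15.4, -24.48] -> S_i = -3.83*(-1.59)^i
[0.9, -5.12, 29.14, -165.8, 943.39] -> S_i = 0.90*(-5.69)^i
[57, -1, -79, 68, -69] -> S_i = Random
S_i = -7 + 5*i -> [-7, -2, 3, 8, 13]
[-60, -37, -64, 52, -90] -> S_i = Random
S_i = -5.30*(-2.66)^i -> [-5.3, 14.1, -37.5, 99.75, -265.34]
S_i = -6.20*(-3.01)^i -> [-6.2, 18.66, -56.17, 169.08, -508.93]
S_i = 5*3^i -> [5, 15, 45, 135, 405]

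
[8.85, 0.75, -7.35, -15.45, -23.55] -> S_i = 8.85 + -8.10*i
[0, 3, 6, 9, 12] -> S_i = 0 + 3*i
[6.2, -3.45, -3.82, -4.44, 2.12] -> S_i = Random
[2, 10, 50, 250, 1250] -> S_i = 2*5^i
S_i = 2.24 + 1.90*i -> [2.24, 4.14, 6.04, 7.94, 9.84]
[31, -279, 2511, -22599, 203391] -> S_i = 31*-9^i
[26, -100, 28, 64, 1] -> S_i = Random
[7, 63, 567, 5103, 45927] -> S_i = 7*9^i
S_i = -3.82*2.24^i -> [-3.82, -8.56, -19.17, -42.93, -96.17]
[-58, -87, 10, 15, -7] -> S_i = Random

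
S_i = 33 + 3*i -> [33, 36, 39, 42, 45]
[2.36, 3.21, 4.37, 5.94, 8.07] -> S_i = 2.36*1.36^i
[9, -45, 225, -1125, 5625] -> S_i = 9*-5^i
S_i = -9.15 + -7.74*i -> [-9.15, -16.89, -24.63, -32.37, -40.11]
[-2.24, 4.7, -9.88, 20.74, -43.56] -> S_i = -2.24*(-2.10)^i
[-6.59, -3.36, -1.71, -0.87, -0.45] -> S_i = -6.59*0.51^i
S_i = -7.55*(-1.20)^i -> [-7.55, 9.06, -10.87, 13.05, -15.66]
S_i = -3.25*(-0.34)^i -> [-3.25, 1.1, -0.38, 0.13, -0.04]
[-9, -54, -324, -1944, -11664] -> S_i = -9*6^i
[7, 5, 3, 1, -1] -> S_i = 7 + -2*i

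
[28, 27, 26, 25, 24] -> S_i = 28 + -1*i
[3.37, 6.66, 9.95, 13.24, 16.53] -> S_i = 3.37 + 3.29*i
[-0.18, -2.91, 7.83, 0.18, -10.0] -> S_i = Random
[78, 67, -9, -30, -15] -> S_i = Random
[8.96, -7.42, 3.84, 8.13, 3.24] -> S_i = Random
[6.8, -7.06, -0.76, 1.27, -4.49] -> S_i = Random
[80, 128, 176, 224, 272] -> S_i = 80 + 48*i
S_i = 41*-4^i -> [41, -164, 656, -2624, 10496]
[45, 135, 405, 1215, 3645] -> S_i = 45*3^i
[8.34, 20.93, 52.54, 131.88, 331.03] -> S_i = 8.34*2.51^i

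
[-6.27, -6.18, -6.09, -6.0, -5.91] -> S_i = -6.27 + 0.09*i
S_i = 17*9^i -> [17, 153, 1377, 12393, 111537]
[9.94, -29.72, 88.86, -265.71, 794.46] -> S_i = 9.94*(-2.99)^i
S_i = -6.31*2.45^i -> [-6.31, -15.46, -37.88, -92.8, -227.35]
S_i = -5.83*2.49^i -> [-5.83, -14.52, -36.15, -90.0, -224.11]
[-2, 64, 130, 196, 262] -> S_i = -2 + 66*i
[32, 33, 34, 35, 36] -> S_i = 32 + 1*i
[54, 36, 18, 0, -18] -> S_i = 54 + -18*i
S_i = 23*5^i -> [23, 115, 575, 2875, 14375]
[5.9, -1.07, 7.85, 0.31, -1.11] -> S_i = Random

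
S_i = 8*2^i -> [8, 16, 32, 64, 128]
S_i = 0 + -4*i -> [0, -4, -8, -12, -16]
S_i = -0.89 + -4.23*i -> [-0.89, -5.12, -9.35, -13.58, -17.81]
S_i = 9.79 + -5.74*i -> [9.79, 4.05, -1.69, -7.43, -13.17]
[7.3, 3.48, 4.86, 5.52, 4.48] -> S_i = Random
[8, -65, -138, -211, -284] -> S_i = 8 + -73*i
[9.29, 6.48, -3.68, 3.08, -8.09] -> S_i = Random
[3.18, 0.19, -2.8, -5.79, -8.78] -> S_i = 3.18 + -2.99*i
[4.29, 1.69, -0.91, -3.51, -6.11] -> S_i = 4.29 + -2.60*i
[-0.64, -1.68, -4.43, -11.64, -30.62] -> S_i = -0.64*2.63^i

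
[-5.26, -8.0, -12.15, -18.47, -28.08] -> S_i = -5.26*1.52^i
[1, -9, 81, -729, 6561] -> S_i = 1*-9^i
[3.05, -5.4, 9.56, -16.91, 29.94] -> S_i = 3.05*(-1.77)^i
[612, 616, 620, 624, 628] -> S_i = 612 + 4*i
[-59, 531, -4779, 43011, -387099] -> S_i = -59*-9^i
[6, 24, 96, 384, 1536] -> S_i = 6*4^i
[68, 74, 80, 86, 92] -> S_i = 68 + 6*i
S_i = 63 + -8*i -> [63, 55, 47, 39, 31]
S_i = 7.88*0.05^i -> [7.88, 0.39, 0.02, 0.0, 0.0]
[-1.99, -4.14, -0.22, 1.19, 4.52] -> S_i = Random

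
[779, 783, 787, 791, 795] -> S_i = 779 + 4*i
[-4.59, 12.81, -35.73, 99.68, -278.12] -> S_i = -4.59*(-2.79)^i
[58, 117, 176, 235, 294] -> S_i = 58 + 59*i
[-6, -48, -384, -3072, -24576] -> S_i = -6*8^i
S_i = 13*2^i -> [13, 26, 52, 104, 208]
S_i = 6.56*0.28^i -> [6.56, 1.84, 0.51, 0.14, 0.04]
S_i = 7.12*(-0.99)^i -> [7.12, -7.05, 6.98, -6.91, 6.84]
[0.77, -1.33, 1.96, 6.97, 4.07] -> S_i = Random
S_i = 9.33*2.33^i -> [9.33, 21.74, 50.65, 118.02, 274.98]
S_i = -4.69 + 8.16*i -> [-4.69, 3.47, 11.63, 19.79, 27.95]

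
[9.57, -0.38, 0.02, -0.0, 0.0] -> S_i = 9.57*(-0.04)^i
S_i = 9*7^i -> [9, 63, 441, 3087, 21609]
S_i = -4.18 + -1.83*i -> [-4.18, -6.01, -7.84, -9.67, -11.5]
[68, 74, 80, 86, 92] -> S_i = 68 + 6*i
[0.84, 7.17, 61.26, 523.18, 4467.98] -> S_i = 0.84*8.54^i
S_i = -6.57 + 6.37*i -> [-6.57, -0.2, 6.17, 12.54, 18.91]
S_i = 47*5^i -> [47, 235, 1175, 5875, 29375]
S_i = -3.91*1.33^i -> [-3.91, -5.2, -6.92, -9.2, -12.23]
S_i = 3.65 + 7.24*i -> [3.65, 10.89, 18.13, 25.37, 32.61]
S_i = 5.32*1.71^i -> [5.32, 9.1, 15.56, 26.6, 45.49]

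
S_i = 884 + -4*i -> [884, 880, 876, 872, 868]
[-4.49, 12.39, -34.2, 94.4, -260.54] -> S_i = -4.49*(-2.76)^i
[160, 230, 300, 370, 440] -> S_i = 160 + 70*i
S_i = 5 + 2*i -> [5, 7, 9, 11, 13]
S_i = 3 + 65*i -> [3, 68, 133, 198, 263]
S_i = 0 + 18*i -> [0, 18, 36, 54, 72]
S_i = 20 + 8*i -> [20, 28, 36, 44, 52]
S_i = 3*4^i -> [3, 12, 48, 192, 768]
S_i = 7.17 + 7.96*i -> [7.17, 15.13, 23.09, 31.05, 39.01]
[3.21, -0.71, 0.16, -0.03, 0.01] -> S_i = 3.21*(-0.22)^i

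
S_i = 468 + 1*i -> [468, 469, 470, 471, 472]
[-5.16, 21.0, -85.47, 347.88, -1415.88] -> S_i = -5.16*(-4.07)^i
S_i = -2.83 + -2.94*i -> [-2.83, -5.77, -8.71, -11.65, -14.59]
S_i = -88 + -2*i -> [-88, -90, -92, -94, -96]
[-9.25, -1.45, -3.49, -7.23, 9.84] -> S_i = Random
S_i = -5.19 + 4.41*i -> [-5.19, -0.78, 3.63, 8.04, 12.45]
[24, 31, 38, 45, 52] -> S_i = 24 + 7*i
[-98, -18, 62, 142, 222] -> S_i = -98 + 80*i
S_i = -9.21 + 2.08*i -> [-9.21, -7.13, -5.05, -2.97, -0.89]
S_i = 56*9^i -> [56, 504, 4536, 40824, 367416]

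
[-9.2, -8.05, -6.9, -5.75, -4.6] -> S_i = -9.20 + 1.15*i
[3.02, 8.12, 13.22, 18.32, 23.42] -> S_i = 3.02 + 5.10*i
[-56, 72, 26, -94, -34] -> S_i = Random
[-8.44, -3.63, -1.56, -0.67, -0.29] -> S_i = -8.44*0.43^i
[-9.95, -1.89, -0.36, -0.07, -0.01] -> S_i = -9.95*0.19^i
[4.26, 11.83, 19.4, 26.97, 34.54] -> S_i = 4.26 + 7.57*i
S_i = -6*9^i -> [-6, -54, -486, -4374, -39366]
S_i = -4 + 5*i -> [-4, 1, 6, 11, 16]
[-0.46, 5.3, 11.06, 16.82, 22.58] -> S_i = -0.46 + 5.76*i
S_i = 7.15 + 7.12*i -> [7.15, 14.27, 21.39, 28.51, 35.63]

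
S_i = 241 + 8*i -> [241, 249, 257, 265, 273]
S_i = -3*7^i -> [-3, -21, -147, -1029, -7203]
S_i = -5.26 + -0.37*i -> [-5.26, -5.63, -6.0, -6.37, -6.74]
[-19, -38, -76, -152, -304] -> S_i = -19*2^i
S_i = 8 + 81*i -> [8, 89, 170, 251, 332]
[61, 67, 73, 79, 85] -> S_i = 61 + 6*i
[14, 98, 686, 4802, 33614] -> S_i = 14*7^i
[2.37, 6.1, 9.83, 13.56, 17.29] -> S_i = 2.37 + 3.73*i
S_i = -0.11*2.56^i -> [-0.11, -0.28, -0.72, -1.85, -4.72]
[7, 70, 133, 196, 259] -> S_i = 7 + 63*i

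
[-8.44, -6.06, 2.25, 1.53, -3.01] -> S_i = Random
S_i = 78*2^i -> [78, 156, 312, 624, 1248]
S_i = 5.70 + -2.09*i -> [5.7, 3.61, 1.52, -0.57, -2.66]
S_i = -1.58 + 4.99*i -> [-1.58, 3.41, 8.4, 13.39, 18.38]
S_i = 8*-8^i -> [8, -64, 512, -4096, 32768]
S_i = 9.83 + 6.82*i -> [9.83, 16.65, 23.47, 30.29, 37.11]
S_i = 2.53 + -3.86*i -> [2.53, -1.33, -5.19, -9.05, -12.91]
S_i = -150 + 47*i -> [-150, -103, -56, -9, 38]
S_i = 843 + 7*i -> [843, 850, 857, 864, 871]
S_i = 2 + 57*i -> [2, 59, 116, 173, 230]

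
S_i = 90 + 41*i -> [90, 131, 172, 213, 254]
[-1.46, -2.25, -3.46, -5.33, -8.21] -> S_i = -1.46*1.54^i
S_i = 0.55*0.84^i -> [0.55, 0.46, 0.39, 0.33, 0.27]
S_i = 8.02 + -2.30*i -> [8.02, 5.72, 3.42, 1.12, -1.18]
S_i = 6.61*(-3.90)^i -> [6.61, -25.78, 100.54, -392.1, 1529.18]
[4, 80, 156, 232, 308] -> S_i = 4 + 76*i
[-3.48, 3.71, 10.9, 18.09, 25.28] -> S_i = -3.48 + 7.19*i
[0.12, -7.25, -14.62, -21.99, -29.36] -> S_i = 0.12 + -7.37*i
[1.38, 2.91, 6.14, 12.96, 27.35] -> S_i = 1.38*2.11^i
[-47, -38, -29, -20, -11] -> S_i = -47 + 9*i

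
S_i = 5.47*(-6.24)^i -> [5.47, -34.13, 212.99, -1329.05, 8293.27]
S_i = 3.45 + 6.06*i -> [3.45, 9.51, 15.57, 21.63, 27.69]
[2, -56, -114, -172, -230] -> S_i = 2 + -58*i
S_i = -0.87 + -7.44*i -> [-0.87, -8.31, -15.75, -23.19, -30.63]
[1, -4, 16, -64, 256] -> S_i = 1*-4^i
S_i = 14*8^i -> [14, 112, 896, 7168, 57344]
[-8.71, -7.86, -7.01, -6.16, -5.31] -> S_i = -8.71 + 0.85*i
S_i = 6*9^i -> [6, 54, 486, 4374, 39366]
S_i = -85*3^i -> [-85, -255, -765, -2295, -6885]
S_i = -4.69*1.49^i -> [-4.69, -6.99, -10.41, -15.51, -23.12]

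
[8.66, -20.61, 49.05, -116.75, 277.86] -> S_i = 8.66*(-2.38)^i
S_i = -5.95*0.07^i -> [-5.95, -0.42, -0.03, -0.0, -0.0]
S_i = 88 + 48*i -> [88, 136, 184, 232, 280]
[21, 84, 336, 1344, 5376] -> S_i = 21*4^i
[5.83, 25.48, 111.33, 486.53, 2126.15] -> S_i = 5.83*4.37^i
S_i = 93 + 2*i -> [93, 95, 97, 99, 101]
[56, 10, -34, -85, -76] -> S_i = Random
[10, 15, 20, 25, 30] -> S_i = 10 + 5*i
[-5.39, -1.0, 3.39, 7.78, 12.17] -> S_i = -5.39 + 4.39*i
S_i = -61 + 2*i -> [-61, -59, -57, -55, -53]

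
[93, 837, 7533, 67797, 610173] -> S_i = 93*9^i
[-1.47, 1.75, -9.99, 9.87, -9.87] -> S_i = Random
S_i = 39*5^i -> [39, 195, 975, 4875, 24375]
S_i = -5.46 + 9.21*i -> [-5.46, 3.75, 12.96, 22.17, 31.38]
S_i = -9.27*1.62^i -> [-9.27, -15.02, -24.33, -39.41, -63.85]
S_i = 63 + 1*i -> [63, 64, 65, 66, 67]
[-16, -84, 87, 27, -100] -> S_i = Random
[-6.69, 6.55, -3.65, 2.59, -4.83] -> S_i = Random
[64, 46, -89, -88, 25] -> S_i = Random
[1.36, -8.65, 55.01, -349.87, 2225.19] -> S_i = 1.36*(-6.36)^i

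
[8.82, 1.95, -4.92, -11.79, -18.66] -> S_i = 8.82 + -6.87*i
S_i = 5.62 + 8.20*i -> [5.62, 13.82, 22.02, 30.22, 38.42]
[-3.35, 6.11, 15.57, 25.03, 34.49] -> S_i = -3.35 + 9.46*i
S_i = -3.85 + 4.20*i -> [-3.85, 0.35, 4.55, 8.75, 12.95]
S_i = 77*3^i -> [77, 231, 693, 2079, 6237]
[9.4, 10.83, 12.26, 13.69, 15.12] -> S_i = 9.40 + 1.43*i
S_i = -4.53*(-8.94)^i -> [-4.53, 40.5, -362.05, 3236.76, -28936.65]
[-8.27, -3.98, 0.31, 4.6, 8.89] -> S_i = -8.27 + 4.29*i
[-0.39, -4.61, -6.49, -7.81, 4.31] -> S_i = Random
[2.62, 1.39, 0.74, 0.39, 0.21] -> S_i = 2.62*0.53^i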